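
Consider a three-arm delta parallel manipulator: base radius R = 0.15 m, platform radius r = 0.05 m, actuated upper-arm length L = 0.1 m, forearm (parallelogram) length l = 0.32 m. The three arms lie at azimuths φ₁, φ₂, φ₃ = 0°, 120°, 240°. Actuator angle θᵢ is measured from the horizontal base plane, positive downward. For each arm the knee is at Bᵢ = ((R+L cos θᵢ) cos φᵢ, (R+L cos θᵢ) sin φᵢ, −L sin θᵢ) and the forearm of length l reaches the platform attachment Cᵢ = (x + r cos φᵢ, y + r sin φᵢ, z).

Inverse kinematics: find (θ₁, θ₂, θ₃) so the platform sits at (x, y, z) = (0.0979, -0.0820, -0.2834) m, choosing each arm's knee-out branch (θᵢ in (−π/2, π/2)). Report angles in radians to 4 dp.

θ₁ = -0.0872, θ₂ = 1.2218, θ₃ = 0.4361

rotate P by −φ1: (0.0979, -0.0820, -0.2834)
  A=0.0021, B=-0.2834, C=(l²−L²−A²−y'²−z²)/(2L)=0.0268
  θ1 = atan2(B,A) + arccos(C/0.2834) = -0.0872
rotate P by −φ2: (-0.1200, -0.0438, -0.2834)
  A=0.2200, B=-0.2834, C=(l²−L²−A²−y'²−z²)/(2L)=-0.1911
  √(A²+B²)=0.3587;  θ2 = -0.9108+2.1325 ≈ 1.2218
arm 3 (φ=240.0°): x'=0.0221, y'=0.1258
  A cos θ + B sin θ = C:  0.0779·cos θ + -0.2834·sin θ = -0.0491
  √(A²+B²)=0.2939;  θ3 = -1.3024+1.7385 ≈ 0.4361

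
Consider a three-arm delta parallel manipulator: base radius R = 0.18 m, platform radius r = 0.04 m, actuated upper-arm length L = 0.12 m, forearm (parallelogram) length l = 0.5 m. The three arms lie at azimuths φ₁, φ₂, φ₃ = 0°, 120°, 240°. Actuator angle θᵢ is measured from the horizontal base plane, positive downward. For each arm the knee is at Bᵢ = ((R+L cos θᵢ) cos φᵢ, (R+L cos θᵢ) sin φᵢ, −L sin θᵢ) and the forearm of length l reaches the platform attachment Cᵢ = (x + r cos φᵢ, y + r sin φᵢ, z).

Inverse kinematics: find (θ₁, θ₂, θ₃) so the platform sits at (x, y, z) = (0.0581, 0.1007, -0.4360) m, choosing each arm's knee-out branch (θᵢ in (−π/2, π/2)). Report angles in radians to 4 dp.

θ₁ = -0.0868, θ₂ = -0.0871, θ₃ = 0.6983

rotate P by −φ1: (0.0581, 0.1007, -0.4360)
  A=0.0819, B=-0.4360, C=(l²−L²−A²−y'²−z²)/(2L)=0.1194
  θ1 = atan2(B,A) + arccos(C/0.4436) = -0.0868
rotate P by −φ2: (0.0582, -0.1007, -0.4360)
  A=0.0818, B=-0.4360, C=(l²−L²−A²−y'²−z²)/(2L)=0.1195
  γ=atan2(-0.4360,0.0818)=-1.3852;  ψ=arccos(0.2693)=1.2981;  θ2=γ+ψ≈-0.0871
arm 3 (φ=240.0°): x'=-0.1163, y'=0.0000
  e−x'=0.2563;  (l²−L²−(e−x')²−y'²−z²)/2L = -0.0840
  √(A²+B²)=0.5057;  θ3 = -1.0394+1.7377 ≈ 0.6983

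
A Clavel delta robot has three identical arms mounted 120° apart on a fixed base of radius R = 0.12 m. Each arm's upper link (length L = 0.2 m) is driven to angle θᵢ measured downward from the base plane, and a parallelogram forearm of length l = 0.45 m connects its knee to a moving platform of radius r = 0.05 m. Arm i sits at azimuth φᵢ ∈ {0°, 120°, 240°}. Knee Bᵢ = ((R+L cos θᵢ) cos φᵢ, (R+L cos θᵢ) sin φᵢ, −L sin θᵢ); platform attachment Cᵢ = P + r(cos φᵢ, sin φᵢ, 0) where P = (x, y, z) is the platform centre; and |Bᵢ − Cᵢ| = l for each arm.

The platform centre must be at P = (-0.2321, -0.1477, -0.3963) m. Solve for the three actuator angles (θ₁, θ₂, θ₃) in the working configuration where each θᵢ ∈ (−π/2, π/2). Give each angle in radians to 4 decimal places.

θ₁ = 1.2217, θ₂ = 0.6981, θ₃ = -0.1746

arm 1 (φ=0.0°): x'=-0.2321, y'=-0.1477
  A=0.3021, B=-0.3963, C=(l²−L²−A²−y'²−z²)/(2L)=-0.2691
  θ1 = atan2(B,A) + arccos(C/0.4983) = 1.2217
rotate P by −φ2: (-0.0119, 0.2749, -0.3963)
  A=0.0819, B=-0.3963, C=(l²−L²−A²−y'²−z²)/(2L)=-0.1920
  γ=atan2(-0.3963,0.0819)=-1.3671;  ψ=arccos(-0.4745)=2.0652;  θ2=γ+ψ≈0.6981
φ3=240.0° → target in arm frame (0.2440, -0.1272)
  A cos θ + B sin θ = C:  -0.1740·cos θ + -0.3963·sin θ = -0.1025
  θ3 = atan2(B,A) + arccos(C/0.4328) = -0.1746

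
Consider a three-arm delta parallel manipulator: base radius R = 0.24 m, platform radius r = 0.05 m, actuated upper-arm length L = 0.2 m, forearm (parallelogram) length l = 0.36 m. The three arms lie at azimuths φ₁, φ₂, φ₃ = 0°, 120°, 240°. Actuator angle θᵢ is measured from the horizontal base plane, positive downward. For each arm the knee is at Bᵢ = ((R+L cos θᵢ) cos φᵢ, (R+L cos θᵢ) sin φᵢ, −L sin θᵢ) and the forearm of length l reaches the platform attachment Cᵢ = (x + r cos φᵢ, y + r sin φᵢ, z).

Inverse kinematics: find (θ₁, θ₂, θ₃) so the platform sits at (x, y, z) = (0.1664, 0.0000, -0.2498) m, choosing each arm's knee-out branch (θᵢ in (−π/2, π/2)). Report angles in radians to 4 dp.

θ₁ = -0.1745, θ₂ = 1.3088, θ₃ = 1.3088

arm 1 (φ=0.0°): x'=0.1664, y'=0.0000
  A=0.0236, B=-0.2498, C=(l²−L²−A²−y'²−z²)/(2L)=0.0666
  √(A²+B²)=0.2509;  θ1 = -1.4766+1.3021 ≈ -0.1745
rotate P by −φ2: (-0.0832, -0.1441, -0.2498)
  e−x'=0.2732;  (l²−L²−(e−x')²−y'²−z²)/2L = -0.1705
  γ=atan2(-0.2498,0.2732)=-0.7407;  ψ=arccos(-0.4606)=2.0495;  θ2=γ+ψ≈1.3088
arm 3 (φ=240.0°): x'=-0.0832, y'=0.1441
  e−x'=0.2732;  (l²−L²−(e−x')²−y'²−z²)/2L = -0.1705
  γ=atan2(-0.2498,0.2732)=-0.7407;  ψ=arccos(-0.4606)=2.0495;  θ3=γ+ψ≈1.3088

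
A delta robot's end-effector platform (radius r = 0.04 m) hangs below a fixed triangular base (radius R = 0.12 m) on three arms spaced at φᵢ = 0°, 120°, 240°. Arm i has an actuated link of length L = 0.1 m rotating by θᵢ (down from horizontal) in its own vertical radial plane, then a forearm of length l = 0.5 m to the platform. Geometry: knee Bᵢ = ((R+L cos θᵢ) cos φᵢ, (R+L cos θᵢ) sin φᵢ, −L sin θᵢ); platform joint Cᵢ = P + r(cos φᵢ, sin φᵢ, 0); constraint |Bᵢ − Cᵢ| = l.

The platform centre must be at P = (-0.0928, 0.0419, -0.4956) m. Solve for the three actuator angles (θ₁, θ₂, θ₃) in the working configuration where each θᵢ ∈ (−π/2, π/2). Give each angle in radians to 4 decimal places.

θ₁ = 0.6981, θ₂ = 0.0871, θ₃ = 0.3491

rotate P by −φ1: (-0.0928, 0.0419, -0.4956)
  A cos θ + B sin θ = C:  0.1728·cos θ + -0.4956·sin θ = -0.1862
  θ1 = atan2(B,A) + arccos(C/0.5249) = 0.6981
arm 2 (φ=120.0°): x'=0.0827, y'=0.0594
  A=-0.0027, B=-0.4956, C=(l²−L²−A²−y'²−z²)/(2L)=-0.0458
  θ2 = atan2(B,A) + arccos(C/0.4956) = 0.0871
φ3=240.0° → target in arm frame (0.0101, -0.1013)
  A=0.0699, B=-0.4956, C=(l²−L²−A²−y'²−z²)/(2L)=-0.1038
  θ3 = atan2(B,A) + arccos(C/0.5005) = 0.3491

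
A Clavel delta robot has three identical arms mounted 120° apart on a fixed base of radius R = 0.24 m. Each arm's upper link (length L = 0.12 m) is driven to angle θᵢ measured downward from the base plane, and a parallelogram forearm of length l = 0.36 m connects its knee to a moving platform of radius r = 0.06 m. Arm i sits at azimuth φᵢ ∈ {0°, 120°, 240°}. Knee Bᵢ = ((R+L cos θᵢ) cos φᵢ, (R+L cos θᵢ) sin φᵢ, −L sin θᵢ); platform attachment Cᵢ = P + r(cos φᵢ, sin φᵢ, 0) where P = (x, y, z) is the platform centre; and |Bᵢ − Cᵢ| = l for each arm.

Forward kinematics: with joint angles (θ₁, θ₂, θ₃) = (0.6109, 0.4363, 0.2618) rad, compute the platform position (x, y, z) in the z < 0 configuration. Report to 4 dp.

S1 = (0.2783·cos0.0°, 0.2783·sin0.0°, -0.0688) = (0.2783, 0.0000, -0.0688)
arm 2 at φ=120.0°: e+L cos θ2 = 0.2888;  S2 = (-0.1444, 0.2501, -0.0507)
S3 = (0.2959·cos240.0°, 0.2959·sin240.0°, -0.0311) = (-0.1480, -0.2563, -0.0311)
eliminate P² terms by subtracting sphere 1 from 2 and 3
plane₁₂: -0.8454x+0.5001y+0.0362z = 0.0038
Cramer: x(z) = -0.0059+0.0656z;  y(z) = -0.0025+0.0383z
into |P−S₁|² = l²: 1.0058z² + 0.1002z + -0.0441 = 0;  Δ = 0.1873;  z = -0.2650 or 0.1654 → z<0 root = -0.2650
x = -0.0233, y = -0.0127

(-0.0233, -0.0127, -0.2650)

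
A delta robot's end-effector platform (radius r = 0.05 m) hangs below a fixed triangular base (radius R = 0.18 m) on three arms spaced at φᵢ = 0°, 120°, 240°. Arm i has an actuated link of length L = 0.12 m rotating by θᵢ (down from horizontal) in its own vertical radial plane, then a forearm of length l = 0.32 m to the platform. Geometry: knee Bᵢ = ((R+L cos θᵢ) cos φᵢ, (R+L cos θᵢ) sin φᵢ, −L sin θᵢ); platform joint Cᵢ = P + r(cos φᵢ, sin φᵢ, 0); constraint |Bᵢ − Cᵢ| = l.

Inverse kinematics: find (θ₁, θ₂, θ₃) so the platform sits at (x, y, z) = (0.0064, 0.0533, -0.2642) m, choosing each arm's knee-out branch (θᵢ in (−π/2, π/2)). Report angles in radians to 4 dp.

θ₁ = 0.4364, θ₂ = 0.1742, θ₃ = 0.7856

rotate P by −φ1: (0.0064, 0.0533, -0.2642)
  e−x'=0.1236;  (l²−L²−(e−x')²−y'²−z²)/2L = 0.0003
  θ1 = atan2(B,A) + arccos(C/0.2917) = 0.4364
arm 2 (φ=120.0°): x'=0.0430, y'=-0.0322
  A cos θ + B sin θ = C:  0.0870·cos θ + -0.2642·sin θ = 0.0399
  √(A²+B²)=0.2782;  θ2 = -1.2525+1.4267 ≈ 0.1742
rotate P by −φ3: (-0.0494, -0.0211, -0.2642)
  e−x'=0.1794;  (l²−L²−(e−x')²−y'²−z²)/2L = -0.0601
  γ=atan2(-0.2642,0.1794)=-0.9744;  ψ=arccos(-0.1881)=1.7600;  θ3=γ+ψ≈0.7856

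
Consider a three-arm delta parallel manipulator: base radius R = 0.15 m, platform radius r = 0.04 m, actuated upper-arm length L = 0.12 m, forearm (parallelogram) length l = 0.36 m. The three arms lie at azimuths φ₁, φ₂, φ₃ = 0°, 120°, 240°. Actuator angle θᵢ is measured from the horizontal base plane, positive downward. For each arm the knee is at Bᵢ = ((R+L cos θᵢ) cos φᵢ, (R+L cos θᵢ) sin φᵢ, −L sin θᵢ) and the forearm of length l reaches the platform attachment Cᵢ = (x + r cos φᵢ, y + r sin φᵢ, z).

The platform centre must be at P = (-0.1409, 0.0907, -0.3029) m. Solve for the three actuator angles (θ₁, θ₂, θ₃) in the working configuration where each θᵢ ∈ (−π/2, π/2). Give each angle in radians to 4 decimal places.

arm 1 (φ=0.0°): x'=-0.1409, y'=0.0907
  A=0.2509, B=-0.3029, C=(l²−L²−A²−y'²−z²)/(2L)=-0.1989
  θ1 = atan2(B,A) + arccos(C/0.3933) = 1.2218
rotate P by −φ2: (0.1490, 0.0767, -0.3029)
  A cos θ + B sin θ = C:  -0.0390·cos θ + -0.3029·sin θ = 0.0669
  γ=atan2(-0.3029,-0.0390)=-1.6988;  ψ=arccos(0.2190)=1.3500;  θ2=γ+ψ≈-0.3488
arm 3 (φ=240.0°): x'=-0.0081, y'=-0.1674
  A cos θ + B sin θ = C:  0.1181·cos θ + -0.3029·sin θ = -0.0771
  γ=atan2(-0.3029,0.1181)=-1.1990;  ψ=arccos(-0.2372)=1.8103;  θ3=γ+ψ≈0.6113

θ₁ = 1.2218, θ₂ = -0.3488, θ₃ = 0.6113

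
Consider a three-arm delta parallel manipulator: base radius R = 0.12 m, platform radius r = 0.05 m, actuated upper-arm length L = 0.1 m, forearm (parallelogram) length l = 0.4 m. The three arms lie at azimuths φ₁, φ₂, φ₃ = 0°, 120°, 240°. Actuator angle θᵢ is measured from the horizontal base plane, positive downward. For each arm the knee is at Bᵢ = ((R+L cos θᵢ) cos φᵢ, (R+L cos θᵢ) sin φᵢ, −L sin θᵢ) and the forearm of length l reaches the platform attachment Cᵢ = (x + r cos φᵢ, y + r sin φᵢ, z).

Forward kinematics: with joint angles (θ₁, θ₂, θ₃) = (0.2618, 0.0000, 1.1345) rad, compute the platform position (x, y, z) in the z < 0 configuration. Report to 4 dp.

(0.0553, 0.1618, -0.3743)

φ1=0.0°: virtual centre (0.1666, 0.0000, -0.0259), radius l
φ2=120.0°: virtual centre (-0.0850, 0.1472, 0.0000), radius l
arm 3 at φ=240.0°: (R−r)+L cos θ3 = 0.1123;  S3 = (-0.0561, -0.0972, -0.0906)
|S₂|²−|S₁|² = 0.0005;  |S₃|²−|S₁|² = -0.0076
plane₁₂: -0.5032x+0.2944y+0.0518z = 0.0005
det = 0.2290;  x = 0.0094+-0.1226z,  y = 0.0176+-0.3852z
quadratic in z: (1.1634)z²+(0.0767)z+(-0.1343)=0, √Δ=0.7943 → z ∈ {-0.3743, 0.3084}; z = -0.3743 (taking z<0)
x = 0.0553, y = 0.1618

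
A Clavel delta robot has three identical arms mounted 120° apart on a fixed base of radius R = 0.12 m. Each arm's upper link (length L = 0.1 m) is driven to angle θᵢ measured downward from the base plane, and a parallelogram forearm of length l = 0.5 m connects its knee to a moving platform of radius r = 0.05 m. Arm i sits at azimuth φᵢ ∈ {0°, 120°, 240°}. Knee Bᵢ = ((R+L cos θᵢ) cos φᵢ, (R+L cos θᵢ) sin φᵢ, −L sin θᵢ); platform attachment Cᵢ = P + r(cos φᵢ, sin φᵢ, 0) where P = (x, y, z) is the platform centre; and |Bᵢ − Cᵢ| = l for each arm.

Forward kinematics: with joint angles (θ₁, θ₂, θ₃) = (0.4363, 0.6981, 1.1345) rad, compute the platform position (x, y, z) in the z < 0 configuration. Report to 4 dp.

φ1=0.0°: virtual centre (0.1606, 0.0000, -0.0423), radius l
φ2=120.0°: virtual centre (-0.0733, 0.1270, -0.0643), radius l
S3 = (0.1123·cos240.0°, 0.1123·sin240.0°, -0.0906) = (-0.0561, -0.0972, -0.0906)
subtract pairs → two planes through P
[-0.4679 0.2539 -0.0440]·P = -0.0020;  [-0.4335 -0.1944 -0.0967]·P = -0.0068
Cramer: x(z) = 0.0105-0.1648z;  y(z) = 0.0115-0.1302z
sphere 1 gives Az²+Bz+C=0 with A=1.0441, B=0.1310, C=-0.2255;  B²−4AC=0.9591;  roots -0.5317, 0.4062;  negative root z = -0.5317
x = 0.0981, y = 0.0807

(0.0981, 0.0807, -0.5317)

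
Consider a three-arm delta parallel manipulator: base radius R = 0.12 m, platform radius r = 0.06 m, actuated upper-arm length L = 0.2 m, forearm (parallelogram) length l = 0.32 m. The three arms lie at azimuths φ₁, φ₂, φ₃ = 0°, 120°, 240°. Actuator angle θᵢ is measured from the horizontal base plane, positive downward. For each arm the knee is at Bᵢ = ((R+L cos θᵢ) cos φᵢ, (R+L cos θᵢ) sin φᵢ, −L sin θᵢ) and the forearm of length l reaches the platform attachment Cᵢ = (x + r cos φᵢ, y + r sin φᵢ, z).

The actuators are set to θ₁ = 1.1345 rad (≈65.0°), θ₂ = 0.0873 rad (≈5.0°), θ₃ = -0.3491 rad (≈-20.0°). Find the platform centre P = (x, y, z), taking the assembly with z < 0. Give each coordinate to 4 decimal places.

φ1=0.0°: virtual centre (0.1445, 0.0000, -0.1813), radius l
φ2=120.0°: virtual centre (-0.1296, 0.2245, -0.0174), radius l
φ3=240.0°: virtual centre (-0.1240, -0.2147, 0.0684), radius l
subtract pairs → two planes through P
linear system: -0.5483x+0.4490y = 0.0138−0.3277z; -0.5370x+-0.4294y = 0.0124−0.4994z
Cramer: x(z) = -0.0241+0.7657z;  y(z) = 0.0012+0.2053z
quadratic in z: (1.6285)z²+(0.1048)z+(-0.0411)=0, √Δ=0.5280 → z ∈ {-0.1943, 0.1299}; z = -0.1943 (taking z<0)
x = -0.1729, y = -0.0387

(-0.1729, -0.0387, -0.1943)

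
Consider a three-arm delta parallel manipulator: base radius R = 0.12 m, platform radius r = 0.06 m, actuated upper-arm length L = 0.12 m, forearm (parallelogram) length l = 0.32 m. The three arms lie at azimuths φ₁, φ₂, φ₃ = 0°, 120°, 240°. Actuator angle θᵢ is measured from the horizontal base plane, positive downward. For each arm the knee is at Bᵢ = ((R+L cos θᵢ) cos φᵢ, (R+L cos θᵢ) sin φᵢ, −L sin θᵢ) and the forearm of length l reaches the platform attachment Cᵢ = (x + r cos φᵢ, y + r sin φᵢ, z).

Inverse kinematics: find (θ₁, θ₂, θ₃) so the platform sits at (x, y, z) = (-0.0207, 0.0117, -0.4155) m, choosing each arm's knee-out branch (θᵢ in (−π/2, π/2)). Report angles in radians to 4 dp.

θ₁ = 1.3086, θ₂ = 1.1340, θ₃ = 1.2213

φ1=0.0° → target in arm frame (-0.0207, 0.0117)
  A=0.0807, B=-0.4155, C=(l²−L²−A²−y'²−z²)/(2L)=-0.3804
  √(A²+B²)=0.4233;  θ1 = -1.3790+2.6875 ≈ 1.3086
arm 2 (φ=120.0°): x'=0.0205, y'=0.0121
  A=0.0395, B=-0.4155, C=(l²−L²−A²−y'²−z²)/(2L)=-0.3598
  γ=atan2(-0.4155,0.0395)=-1.4760;  ψ=arccos(-0.8620)=2.6100;  θ2=γ+ψ≈1.1340
arm 3 (φ=240.0°): x'=0.0002, y'=-0.0238
  e−x'=0.0598;  (l²−L²−(e−x')²−y'²−z²)/2L = -0.3699
  γ=atan2(-0.4155,0.0598)=-1.4279;  ψ=arccos(-0.8812)=2.6492;  θ3=γ+ψ≈1.2213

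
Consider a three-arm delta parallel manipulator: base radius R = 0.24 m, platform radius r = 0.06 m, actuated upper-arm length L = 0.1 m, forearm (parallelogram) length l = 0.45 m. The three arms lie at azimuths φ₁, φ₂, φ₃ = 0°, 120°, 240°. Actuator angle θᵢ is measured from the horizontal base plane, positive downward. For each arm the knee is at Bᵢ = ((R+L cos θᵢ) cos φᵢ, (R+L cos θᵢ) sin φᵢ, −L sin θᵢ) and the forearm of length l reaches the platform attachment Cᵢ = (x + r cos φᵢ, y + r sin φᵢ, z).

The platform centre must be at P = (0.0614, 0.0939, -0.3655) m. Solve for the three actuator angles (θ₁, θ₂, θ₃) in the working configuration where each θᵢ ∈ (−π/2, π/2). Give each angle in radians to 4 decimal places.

θ₁ = -0.1741, θ₂ = -0.0872, θ₃ = 0.9602

φ1=0.0° → target in arm frame (0.0614, 0.0939)
  A cos θ + B sin θ = C:  0.1186·cos θ + -0.3655·sin θ = 0.1801
  √(A²+B²)=0.3843;  θ1 = -1.2570+1.0829 ≈ -0.1741
arm 2 (φ=120.0°): x'=0.0506, y'=-0.1001
  e−x'=0.1294;  (l²−L²−(e−x')²−y'²−z²)/2L = 0.1607
  √(A²+B²)=0.3877;  θ2 = -1.2306+1.1434 ≈ -0.0872
rotate P by −φ3: (-0.1120, 0.0062, -0.3655)
  A cos θ + B sin θ = C:  0.2920·cos θ + -0.3655·sin θ = -0.1320
  γ=atan2(-0.3655,0.2920)=-0.8967;  ψ=arccos(-0.2822)=1.8569;  θ3=γ+ψ≈0.9602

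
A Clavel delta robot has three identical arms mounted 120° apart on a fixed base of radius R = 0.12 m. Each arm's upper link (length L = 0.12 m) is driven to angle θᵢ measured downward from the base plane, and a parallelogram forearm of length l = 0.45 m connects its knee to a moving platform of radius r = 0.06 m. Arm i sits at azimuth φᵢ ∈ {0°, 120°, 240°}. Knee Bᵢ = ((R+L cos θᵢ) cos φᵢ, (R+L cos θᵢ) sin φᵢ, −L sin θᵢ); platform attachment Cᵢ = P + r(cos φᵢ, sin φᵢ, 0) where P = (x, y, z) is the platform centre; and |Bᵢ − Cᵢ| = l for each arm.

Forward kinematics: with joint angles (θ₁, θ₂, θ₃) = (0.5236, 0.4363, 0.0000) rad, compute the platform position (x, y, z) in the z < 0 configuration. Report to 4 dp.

φ1=0.0°: virtual centre (0.1639, 0.0000, -0.0600), radius l
centre 2 = (0.1688·cos120.0°, 0.1688·sin120.0°, -0.0507) = (-0.0844, 0.1461, -0.0507)
φ3=240.0°: virtual centre (-0.0900, -0.1559, 0.0000), radius l
eliminate P² terms by subtracting sphere 1 from 2 and 3
plane₁₂: -0.4966x+0.2923y+0.0186z = 0.0006
Cramer: x(z) = -0.0025+0.1348z;  y(z) = -0.0022+0.1654z
quadratic in z: (1.0455)z²+(0.0744)z+(-0.1712)=0, √Δ=0.8494 → z ∈ {-0.4418, 0.3706}; z = -0.4418 (taking z<0)
x = -0.0620, y = -0.0753

(-0.0620, -0.0753, -0.4418)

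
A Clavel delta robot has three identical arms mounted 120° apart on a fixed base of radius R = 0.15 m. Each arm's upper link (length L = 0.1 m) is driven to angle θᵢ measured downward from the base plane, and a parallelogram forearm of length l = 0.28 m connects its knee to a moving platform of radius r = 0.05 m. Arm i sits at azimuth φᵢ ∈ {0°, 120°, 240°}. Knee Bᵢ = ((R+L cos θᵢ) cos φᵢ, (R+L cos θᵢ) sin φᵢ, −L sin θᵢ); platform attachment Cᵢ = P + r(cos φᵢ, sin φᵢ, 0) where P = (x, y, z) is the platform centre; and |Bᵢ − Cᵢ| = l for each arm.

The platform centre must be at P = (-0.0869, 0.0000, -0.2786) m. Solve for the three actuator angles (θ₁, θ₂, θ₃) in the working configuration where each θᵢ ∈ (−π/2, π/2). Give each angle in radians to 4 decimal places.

θ₁ = 1.3091, θ₂ = 0.5239, θ₃ = 0.5239

arm 1 (φ=0.0°): x'=-0.0869, y'=0.0000
  A cos θ + B sin θ = C:  0.1869·cos θ + -0.2786·sin θ = -0.2207
  γ=atan2(-0.2786,0.1869)=-0.9799;  ψ=arccos(-0.6580)=2.2890;  θ1=γ+ψ≈1.3091
arm 2 (φ=120.0°): x'=0.0434, y'=0.0753
  A=0.0566, B=-0.2786, C=(l²−L²−A²−y'²−z²)/(2L)=-0.0904
  θ2 = atan2(B,A) + arccos(C/0.2843) = 0.5239
arm 3 (φ=240.0°): x'=0.0435, y'=-0.0753
  A=0.0565, B=-0.2786, C=(l²−L²−A²−y'²−z²)/(2L)=-0.0904
  θ3 = atan2(B,A) + arccos(C/0.2843) = 0.5239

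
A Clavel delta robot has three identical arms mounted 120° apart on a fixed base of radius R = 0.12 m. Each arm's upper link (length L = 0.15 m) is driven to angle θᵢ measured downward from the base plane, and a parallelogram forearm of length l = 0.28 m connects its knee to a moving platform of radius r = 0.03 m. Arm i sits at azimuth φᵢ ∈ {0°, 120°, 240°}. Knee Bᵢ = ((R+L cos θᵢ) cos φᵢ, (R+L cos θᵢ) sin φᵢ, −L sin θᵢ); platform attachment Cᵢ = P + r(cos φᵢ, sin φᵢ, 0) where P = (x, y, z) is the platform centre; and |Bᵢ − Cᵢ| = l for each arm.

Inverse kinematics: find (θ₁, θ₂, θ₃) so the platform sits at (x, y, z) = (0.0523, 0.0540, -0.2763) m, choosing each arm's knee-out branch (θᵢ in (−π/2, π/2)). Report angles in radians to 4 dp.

rotate P by −φ1: (0.0523, 0.0540, -0.2763)
  A=0.0377, B=-0.2763, C=(l²−L²−A²−y'²−z²)/(2L)=-0.0826
  θ1 = atan2(B,A) + arccos(C/0.2789) = 0.4363
φ2=120.0° → target in arm frame (0.0206, -0.0723)
  A=0.0694, B=-0.2763, C=(l²−L²−A²−y'²−z²)/(2L)=-0.1016
  θ2 = atan2(B,A) + arccos(C/0.2849) = 0.6107
φ3=240.0° → target in arm frame (-0.0729, 0.0183)
  e−x'=0.1629;  (l²−L²−(e−x')²−y'²−z²)/2L = -0.1577
  γ=atan2(-0.2763,0.1629)=-1.0380;  ψ=arccos(-0.4917)=2.0849;  θ3=γ+ψ≈1.0468

θ₁ = 0.4363, θ₂ = 0.6107, θ₃ = 1.0468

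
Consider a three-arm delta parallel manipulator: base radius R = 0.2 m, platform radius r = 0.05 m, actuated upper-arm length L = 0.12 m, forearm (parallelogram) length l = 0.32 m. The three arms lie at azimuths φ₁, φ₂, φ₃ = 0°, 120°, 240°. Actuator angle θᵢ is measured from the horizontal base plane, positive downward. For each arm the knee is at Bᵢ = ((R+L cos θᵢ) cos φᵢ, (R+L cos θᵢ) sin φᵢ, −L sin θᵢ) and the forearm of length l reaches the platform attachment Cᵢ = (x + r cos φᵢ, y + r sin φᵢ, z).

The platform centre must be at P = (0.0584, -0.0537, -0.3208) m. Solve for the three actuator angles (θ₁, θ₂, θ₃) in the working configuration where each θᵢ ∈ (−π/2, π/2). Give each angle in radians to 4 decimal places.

rotate P by −φ1: (0.0584, -0.0537, -0.3208)
  A=0.0916, B=-0.3208, C=(l²−L²−A²−y'²−z²)/(2L)=-0.1091
  √(A²+B²)=0.3336;  θ1 = -1.2927+1.9040 ≈ 0.6113
φ2=120.0° → target in arm frame (-0.0757, -0.0237)
  A cos θ + B sin θ = C:  0.2257·cos θ + -0.3208·sin θ = -0.2767
  θ2 = atan2(B,A) + arccos(C/0.3922) = 1.3963
φ3=240.0° → target in arm frame (0.0173, 0.0774)
  A cos θ + B sin θ = C:  0.1327·cos θ + -0.3208·sin θ = -0.1605
  θ3 = atan2(B,A) + arccos(C/0.3472) = 0.8728

θ₁ = 0.6113, θ₂ = 1.3963, θ₃ = 0.8728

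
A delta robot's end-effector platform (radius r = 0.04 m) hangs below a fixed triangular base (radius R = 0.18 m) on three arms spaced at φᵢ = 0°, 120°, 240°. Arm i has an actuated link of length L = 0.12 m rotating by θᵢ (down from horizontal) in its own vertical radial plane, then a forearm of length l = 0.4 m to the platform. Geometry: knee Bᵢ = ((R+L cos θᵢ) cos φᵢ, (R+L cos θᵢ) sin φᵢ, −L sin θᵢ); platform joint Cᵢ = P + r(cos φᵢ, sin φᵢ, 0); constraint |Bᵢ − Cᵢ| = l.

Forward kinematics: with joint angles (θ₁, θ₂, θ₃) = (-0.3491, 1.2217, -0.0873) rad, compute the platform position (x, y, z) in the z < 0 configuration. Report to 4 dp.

(0.1024, -0.1373, -0.3033)

O1 = (0.2528·cos0.0°, 0.2528·sin0.0°, 0.0410) = (0.2528, 0.0000, 0.0410)
arm 2 at φ=120.0°: ρ2 = 0.1810;  O2 = (-0.0905, 0.1568, -0.1128)
O3 = (0.2595·cos240.0°, 0.2595·sin240.0°, 0.0105) = (-0.1298, -0.2248, 0.0105)
|O₂|²−|O₁|² = -0.0201;  |O₃|²−|O₁|² = 0.0019
linear system: -0.6866x+0.3136y = -0.0201−-0.3076z; -0.7651x+-0.4495y = 0.0019−-0.0612z
det = 0.5486;  x = 0.0154+-0.2871z,  y = -0.0304+0.3525z
into |P−O₁|² = l²: 1.2066z² + 0.0328z + -0.1010 = 0;  Δ = 0.4887;  z = -0.3033 or 0.2761 → z<0 root = -0.3033
x = 0.1024, y = -0.1373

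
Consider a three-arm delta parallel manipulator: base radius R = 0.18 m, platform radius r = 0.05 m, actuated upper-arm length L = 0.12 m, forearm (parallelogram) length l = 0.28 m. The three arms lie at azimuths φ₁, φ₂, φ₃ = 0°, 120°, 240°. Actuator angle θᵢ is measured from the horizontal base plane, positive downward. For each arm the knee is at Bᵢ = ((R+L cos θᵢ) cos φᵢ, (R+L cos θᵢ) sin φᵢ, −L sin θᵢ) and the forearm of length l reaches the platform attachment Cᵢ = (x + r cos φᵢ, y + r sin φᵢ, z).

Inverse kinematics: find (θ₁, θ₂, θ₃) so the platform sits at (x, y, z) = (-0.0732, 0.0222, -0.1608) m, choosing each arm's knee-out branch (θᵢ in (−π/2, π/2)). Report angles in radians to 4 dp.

θ₁ = 0.9599, θ₂ = -0.3484, θ₃ = 0.1747

rotate P by −φ1: (-0.0732, 0.0222, -0.1608)
  A cos θ + B sin θ = C:  0.2032·cos θ + -0.1608·sin θ = -0.0152
  θ1 = atan2(B,A) + arccos(C/0.2591) = 0.9599
arm 2 (φ=120.0°): x'=0.0558, y'=0.0523
  A=0.0742, B=-0.1608, C=(l²−L²−A²−y'²−z²)/(2L)=0.1246
  √(A²+B²)=0.1771;  θ2 = -1.1386+0.7902 ≈ -0.3484
φ3=240.0° → target in arm frame (0.0174, -0.0745)
  A cos θ + B sin θ = C:  0.1126·cos θ + -0.1608·sin θ = 0.0830
  √(A²+B²)=0.1963;  θ3 = -0.9598+1.1345 ≈ 0.1747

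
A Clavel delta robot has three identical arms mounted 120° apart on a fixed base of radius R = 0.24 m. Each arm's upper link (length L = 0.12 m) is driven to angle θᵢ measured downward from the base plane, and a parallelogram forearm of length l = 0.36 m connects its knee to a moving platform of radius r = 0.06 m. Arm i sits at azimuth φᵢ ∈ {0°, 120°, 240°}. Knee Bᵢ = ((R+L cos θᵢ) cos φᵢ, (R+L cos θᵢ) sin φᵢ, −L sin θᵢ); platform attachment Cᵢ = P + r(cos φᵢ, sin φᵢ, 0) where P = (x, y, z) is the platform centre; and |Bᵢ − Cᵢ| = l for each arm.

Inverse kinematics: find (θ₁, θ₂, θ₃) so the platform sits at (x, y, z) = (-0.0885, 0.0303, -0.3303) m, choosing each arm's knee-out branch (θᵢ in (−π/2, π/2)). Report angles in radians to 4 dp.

arm 1 (φ=0.0°): x'=-0.0885, y'=0.0303
  e−x'=0.2685;  (l²−L²−(e−x')²−y'²−z²)/2L = -0.2788
  θ1 = atan2(B,A) + arccos(C/0.4257) = 1.3967
φ2=120.0° → target in arm frame (0.0705, 0.0615)
  A cos θ + B sin θ = C:  0.1095·cos θ + -0.3303·sin θ = -0.0403
  √(A²+B²)=0.3480;  θ2 = -1.2507+1.6869 ≈ 0.4362
rotate P by −φ3: (0.0180, -0.0918, -0.3303)
  A cos θ + B sin θ = C:  0.1620·cos θ + -0.3303·sin θ = -0.1190
  γ=atan2(-0.3303,0.1620)=-1.1148;  ψ=arccos(-0.3235)=1.9003;  θ3=γ+ψ≈0.7854

θ₁ = 1.3967, θ₂ = 0.4362, θ₃ = 0.7854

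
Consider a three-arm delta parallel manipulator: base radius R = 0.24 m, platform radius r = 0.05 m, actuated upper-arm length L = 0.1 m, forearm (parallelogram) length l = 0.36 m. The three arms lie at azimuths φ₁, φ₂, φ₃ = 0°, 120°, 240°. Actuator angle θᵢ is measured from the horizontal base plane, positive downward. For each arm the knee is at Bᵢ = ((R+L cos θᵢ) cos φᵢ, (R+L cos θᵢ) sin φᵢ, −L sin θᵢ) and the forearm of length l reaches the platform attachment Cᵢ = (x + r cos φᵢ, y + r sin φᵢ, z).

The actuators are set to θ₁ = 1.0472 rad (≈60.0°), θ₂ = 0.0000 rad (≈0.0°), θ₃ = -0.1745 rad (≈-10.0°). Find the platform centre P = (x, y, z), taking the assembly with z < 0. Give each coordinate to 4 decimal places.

(-0.0844, -0.0080, -0.2425)

φ1=0.0°: virtual centre (0.2400, 0.0000, -0.0866), radius l
arm 2 at φ=120.0°: e+L cos θ2 = 0.2900;  O2 = (-0.1450, 0.2511, 0.0000)
arm 3 at φ=240.0°: e+L cos θ3 = 0.2885;  O3 = (-0.1442, -0.2498, 0.0174)
subtract pairs → two planes through P
[-0.7700 0.5023 0.1732]·P = 0.0190;  [-0.7685 -0.4997 0.2079]·P = 0.0184
det = 0.7707;  x = -0.0243+0.2478z,  y = 0.0005+0.0350z
into |P−O₁|² = l²: 1.0626z² + 0.0422z + -0.0522 = 0;  Δ = 0.2238;  z = -0.2425 or 0.2027 → z<0 root = -0.2425
x = -0.0844, y = -0.0080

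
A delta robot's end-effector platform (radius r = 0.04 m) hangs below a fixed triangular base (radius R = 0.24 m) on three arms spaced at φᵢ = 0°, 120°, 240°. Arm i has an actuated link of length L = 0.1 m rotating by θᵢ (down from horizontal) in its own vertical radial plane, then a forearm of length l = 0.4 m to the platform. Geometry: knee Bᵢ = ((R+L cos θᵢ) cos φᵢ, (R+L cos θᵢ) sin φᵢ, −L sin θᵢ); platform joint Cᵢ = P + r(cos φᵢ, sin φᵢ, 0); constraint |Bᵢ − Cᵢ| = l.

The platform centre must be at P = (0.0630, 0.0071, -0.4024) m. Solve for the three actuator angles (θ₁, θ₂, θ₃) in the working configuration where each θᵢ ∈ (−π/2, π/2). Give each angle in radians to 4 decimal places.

θ₁ = 0.6982, θ₂ = 1.3092, θ₃ = 1.3963

φ1=0.0° → target in arm frame (0.0630, 0.0071)
  A cos θ + B sin θ = C:  0.1370·cos θ + -0.4024·sin θ = -0.1537
  γ=atan2(-0.4024,0.1370)=-1.2426;  ψ=arccos(-0.3616)=1.9408;  θ1=γ+ψ≈0.6982
rotate P by −φ2: (-0.0254, -0.0581, -0.4024)
  e−x'=0.2254;  (l²−L²−(e−x')²−y'²−z²)/2L = -0.3304
  γ=atan2(-0.4024,0.2254)=-1.0603;  ψ=arccos(-0.7164)=2.3695;  θ2=γ+ψ≈1.3092
φ3=240.0° → target in arm frame (-0.0376, 0.0510)
  A cos θ + B sin θ = C:  0.2376·cos θ + -0.4024·sin θ = -0.3550
  γ=atan2(-0.4024,0.2376)=-1.0373;  ψ=arccos(-0.7597)=2.4336;  θ3=γ+ψ≈1.3963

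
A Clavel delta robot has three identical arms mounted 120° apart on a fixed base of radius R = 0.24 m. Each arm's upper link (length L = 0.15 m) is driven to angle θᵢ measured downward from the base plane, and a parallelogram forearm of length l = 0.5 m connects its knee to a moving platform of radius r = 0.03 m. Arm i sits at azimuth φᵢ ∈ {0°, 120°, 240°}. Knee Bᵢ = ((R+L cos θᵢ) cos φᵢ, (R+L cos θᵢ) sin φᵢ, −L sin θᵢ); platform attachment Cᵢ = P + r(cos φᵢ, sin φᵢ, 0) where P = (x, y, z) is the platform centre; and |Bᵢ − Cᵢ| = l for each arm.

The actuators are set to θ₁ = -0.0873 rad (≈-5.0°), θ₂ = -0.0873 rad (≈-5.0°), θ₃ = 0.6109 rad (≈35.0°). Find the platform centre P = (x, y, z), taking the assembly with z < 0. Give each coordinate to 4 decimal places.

(0.0408, 0.0707, -0.3657)

arm 1 at φ=0.0°: (R−r)+L cos θ1 = 0.3594;  centre 1 = (0.3594, 0.0000, 0.0131)
φ2=120.0°: virtual centre (-0.1797, 0.3113, 0.0131), radius l
φ3=240.0°: virtual centre (-0.1664, -0.2883, -0.0860), radius l
eliminate P² terms by subtracting sphere 1 from 2 and 3
plane₁₂: -1.0783x+0.6225y+0.0000z = 0.0000
det = 1.2764;  x = 0.0054+-0.0967z,  y = 0.0094+-0.1675z
sphere 1 gives Az²+Bz+C=0 with A=1.0374, B=0.0391, C=-0.1244;  B²−4AC=0.5179;  roots -0.3657, 0.3280;  negative root z = -0.3657
x = 0.0408, y = 0.0707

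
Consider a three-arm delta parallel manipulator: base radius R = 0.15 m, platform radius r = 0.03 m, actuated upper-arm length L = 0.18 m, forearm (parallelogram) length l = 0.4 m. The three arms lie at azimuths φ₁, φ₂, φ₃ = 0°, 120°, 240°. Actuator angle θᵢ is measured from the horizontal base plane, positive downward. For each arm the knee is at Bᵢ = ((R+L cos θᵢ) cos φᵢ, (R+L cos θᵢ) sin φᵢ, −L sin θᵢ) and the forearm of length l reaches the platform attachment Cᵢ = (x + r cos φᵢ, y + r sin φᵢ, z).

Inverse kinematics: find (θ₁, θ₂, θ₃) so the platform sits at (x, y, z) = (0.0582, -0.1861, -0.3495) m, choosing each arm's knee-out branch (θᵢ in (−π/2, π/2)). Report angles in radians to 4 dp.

θ₁ = 0.4363, θ₂ = 1.3091, θ₃ = 0.0871

φ1=0.0° → target in arm frame (0.0582, -0.1861)
  A cos θ + B sin θ = C:  0.0618·cos θ + -0.3495·sin θ = -0.0917
  θ1 = atan2(B,A) + arccos(C/0.3549) = 0.4363
rotate P by −φ2: (-0.1903, 0.0426, -0.3495)
  e−x'=0.3103;  (l²−L²−(e−x')²−y'²−z²)/2L = -0.2573
  γ=atan2(-0.3495,0.3103)=-0.8448;  ψ=arccos(-0.5506)=2.1539;  θ2=γ+ψ≈1.3091
arm 3 (φ=240.0°): x'=0.1321, y'=0.1435
  A=-0.0121, B=-0.3495, C=(l²−L²−A²−y'²−z²)/(2L)=-0.0424
  θ3 = atan2(B,A) + arccos(C/0.3497) = 0.0871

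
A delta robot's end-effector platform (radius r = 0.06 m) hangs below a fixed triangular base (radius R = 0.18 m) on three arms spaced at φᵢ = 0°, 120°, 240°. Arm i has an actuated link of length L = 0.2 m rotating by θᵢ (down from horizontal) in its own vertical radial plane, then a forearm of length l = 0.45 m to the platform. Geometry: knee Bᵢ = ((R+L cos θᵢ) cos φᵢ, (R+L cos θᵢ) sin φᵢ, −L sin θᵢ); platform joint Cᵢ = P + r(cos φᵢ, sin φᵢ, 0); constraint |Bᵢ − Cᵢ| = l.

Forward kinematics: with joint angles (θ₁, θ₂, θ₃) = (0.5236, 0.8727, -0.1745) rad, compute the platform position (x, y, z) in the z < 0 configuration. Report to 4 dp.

φ1=0.0°: virtual centre (0.2932, 0.0000, -0.1000), radius l
φ2=120.0°: virtual centre (-0.1243, 0.2153, -0.1532), radius l
arm 3 at φ=240.0°: e+L cos θ3 = 0.3170;  centre 3 = (-0.1585, -0.2745, 0.0347)
|centre ₂|²−|centre ₁|² = -0.0107;  |centre ₃|²−|centre ₁|² = 0.0057
linear system: -0.8350x+0.4305y = -0.0107−-0.1064z; -0.9034x+-0.5490y = 0.0057−0.2694z
Cramer: x(z) = 0.0040+0.0679z;  y(z) = -0.0170+0.3790z
quadratic in z: (1.1483)z²+(0.1478)z+(-0.1086)=0, √Δ=0.7215 → z ∈ {-0.3785, 0.2498}; z = -0.3785 (taking z<0)
x = -0.0217, y = -0.1605

(-0.0217, -0.1605, -0.3785)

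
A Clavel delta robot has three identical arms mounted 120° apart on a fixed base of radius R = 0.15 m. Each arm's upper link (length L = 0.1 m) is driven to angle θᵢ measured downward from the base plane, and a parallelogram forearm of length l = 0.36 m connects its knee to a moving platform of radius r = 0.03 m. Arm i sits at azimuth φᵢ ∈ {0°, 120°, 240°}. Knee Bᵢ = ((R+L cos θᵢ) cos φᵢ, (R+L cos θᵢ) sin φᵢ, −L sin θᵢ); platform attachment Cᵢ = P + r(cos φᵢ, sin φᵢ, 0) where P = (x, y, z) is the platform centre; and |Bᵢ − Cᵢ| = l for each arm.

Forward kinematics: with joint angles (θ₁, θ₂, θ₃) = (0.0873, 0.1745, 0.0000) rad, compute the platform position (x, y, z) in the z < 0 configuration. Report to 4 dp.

(0.0001, -0.0139, -0.2937)

S1 = (0.2196·cos0.0°, 0.2196·sin0.0°, -0.0087) = (0.2196, 0.0000, -0.0087)
φ2=120.0°: virtual centre (-0.1092, 0.1892, -0.0174), radius l
S3 = (0.2200·cos240.0°, 0.2200·sin240.0°, 0.0000) = (-0.1100, -0.1905, 0.0000)
eliminate P² terms by subtracting sphere 1 from 2 and 3
linear system: -0.6577x+0.3784y = -0.0003−-0.0173z; -0.6592x+-0.3811y = 0.0001−0.0174z
Cramer: x(z) = 0.0001+0.0000z;  y(z) = -0.0005+0.0457z
into |P−S₁|² = l²: 1.0021z² + 0.0174z + -0.0814 = 0;  Δ = 0.3264;  z = -0.2937 or 0.2764 → z<0 root = -0.2937
x = 0.0001, y = -0.0139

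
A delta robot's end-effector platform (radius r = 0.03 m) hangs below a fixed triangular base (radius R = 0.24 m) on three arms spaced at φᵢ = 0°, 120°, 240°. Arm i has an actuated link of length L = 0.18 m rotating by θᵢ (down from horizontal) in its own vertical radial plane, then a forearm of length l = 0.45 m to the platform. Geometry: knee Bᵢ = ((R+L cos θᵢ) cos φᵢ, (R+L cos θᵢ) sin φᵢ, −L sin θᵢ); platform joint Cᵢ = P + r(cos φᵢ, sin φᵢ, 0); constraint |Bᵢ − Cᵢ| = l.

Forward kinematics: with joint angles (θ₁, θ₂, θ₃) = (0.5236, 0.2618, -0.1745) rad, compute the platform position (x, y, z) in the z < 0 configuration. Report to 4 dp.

φ1=0.0°: virtual centre (0.3659, 0.0000, -0.0900), radius l
arm 2 at φ=120.0°: ρ2 = 0.3839;  O2 = (-0.1919, 0.3324, -0.0466)
arm 3 at φ=240.0°: ρ3 = 0.3873;  O3 = (-0.1936, -0.3354, 0.0313)
eliminate P² terms by subtracting sphere 1 from 2 and 3
plane₁₂: -1.1156x+0.6649y+0.0868z = 0.0076
det = 1.4923;  x = -0.0074+0.1471z,  y = -0.0011+0.1162z
into |P−O₁|² = l²: 1.0351z² + 0.0700z + -0.0551 = 0;  Δ = 0.2329;  z = -0.2669 or 0.1993 → z<0 root = -0.2669
x = -0.0466, y = -0.0321

(-0.0466, -0.0321, -0.2669)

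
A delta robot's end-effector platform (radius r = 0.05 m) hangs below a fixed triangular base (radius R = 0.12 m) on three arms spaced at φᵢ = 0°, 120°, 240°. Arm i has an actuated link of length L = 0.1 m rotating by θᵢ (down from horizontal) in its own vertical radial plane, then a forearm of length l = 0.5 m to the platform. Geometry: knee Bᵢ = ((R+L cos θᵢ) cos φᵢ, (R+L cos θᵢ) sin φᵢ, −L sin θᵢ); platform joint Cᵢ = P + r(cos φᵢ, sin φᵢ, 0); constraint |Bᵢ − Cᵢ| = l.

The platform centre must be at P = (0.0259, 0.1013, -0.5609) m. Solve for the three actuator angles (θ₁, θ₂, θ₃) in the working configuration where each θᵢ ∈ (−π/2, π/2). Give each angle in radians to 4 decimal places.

θ₁ = 0.9597, θ₂ = 0.7851, θ₃ = 1.3960

φ1=0.0° → target in arm frame (0.0259, 0.1013)
  e−x'=0.0441;  (l²−L²−(e−x')²−y'²−z²)/2L = -0.4341
  θ1 = atan2(B,A) + arccos(C/0.5626) = 0.9597
rotate P by −φ2: (0.0748, -0.0731, -0.5609)
  A cos θ + B sin θ = C:  -0.0048·cos θ + -0.5609·sin θ = -0.3999
  √(A²+B²)=0.5609;  θ2 = -1.5793+2.3644 ≈ 0.7851
rotate P by −φ3: (-0.1007, -0.0282, -0.5609)
  A=0.1707, B=-0.5609, C=(l²−L²−A²−y'²−z²)/(2L)=-0.5227
  √(A²+B²)=0.5863;  θ3 = -1.2754+2.6714 ≈ 1.3960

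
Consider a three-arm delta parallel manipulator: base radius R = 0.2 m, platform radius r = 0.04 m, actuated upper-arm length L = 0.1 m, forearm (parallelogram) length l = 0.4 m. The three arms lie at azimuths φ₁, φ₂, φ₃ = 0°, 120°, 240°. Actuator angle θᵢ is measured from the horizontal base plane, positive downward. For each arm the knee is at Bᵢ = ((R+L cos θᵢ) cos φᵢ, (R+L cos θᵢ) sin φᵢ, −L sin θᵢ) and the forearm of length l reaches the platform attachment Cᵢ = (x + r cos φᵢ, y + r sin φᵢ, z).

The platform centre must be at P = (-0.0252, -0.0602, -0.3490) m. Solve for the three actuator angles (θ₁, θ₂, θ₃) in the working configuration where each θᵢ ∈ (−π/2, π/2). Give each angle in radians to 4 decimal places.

θ₁ = 0.6112, θ₂ = 0.6983, θ₃ = 0.0000

rotate P by −φ1: (-0.0252, -0.0602, -0.3490)
  e−x'=0.1852;  (l²−L²−(e−x')²−y'²−z²)/2L = -0.0486
  θ1 = atan2(B,A) + arccos(C/0.3951) = 0.6112
rotate P by −φ2: (-0.0395, 0.0519, -0.3490)
  A cos θ + B sin θ = C:  0.1995·cos θ + -0.3490·sin θ = -0.0716
  √(A²+B²)=0.4020;  θ2 = -1.0514+1.7497 ≈ 0.6983
rotate P by −φ3: (0.0647, 0.0083, -0.3490)
  A cos θ + B sin θ = C:  0.0953·cos θ + -0.3490·sin θ = 0.0953
  √(A²+B²)=0.3618;  θ3 = -1.3043+1.3043 ≈ 0.0000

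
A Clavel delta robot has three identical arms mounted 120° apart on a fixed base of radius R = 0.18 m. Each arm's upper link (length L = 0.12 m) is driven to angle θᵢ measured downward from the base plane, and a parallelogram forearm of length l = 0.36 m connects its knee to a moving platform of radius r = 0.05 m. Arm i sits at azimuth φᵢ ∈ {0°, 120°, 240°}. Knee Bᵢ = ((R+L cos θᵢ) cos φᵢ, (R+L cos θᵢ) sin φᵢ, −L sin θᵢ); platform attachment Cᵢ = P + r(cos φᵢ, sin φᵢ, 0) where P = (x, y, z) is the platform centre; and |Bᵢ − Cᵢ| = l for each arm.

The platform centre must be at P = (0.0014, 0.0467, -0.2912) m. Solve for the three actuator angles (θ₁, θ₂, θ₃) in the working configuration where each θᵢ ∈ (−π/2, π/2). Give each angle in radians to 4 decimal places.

θ₁ = 0.2623, θ₂ = 0.0001, θ₃ = 0.5237

arm 1 (φ=0.0°): x'=0.0014, y'=0.0467
  e−x'=0.1286;  (l²−L²−(e−x')²−y'²−z²)/2L = 0.0487
  γ=atan2(-0.2912,0.1286)=-1.1549;  ψ=arccos(0.1529)=1.4173;  θ1=γ+ψ≈0.2623
rotate P by −φ2: (0.0397, -0.0246, -0.2912)
  A=0.0903, B=-0.2912, C=(l²−L²−A²−y'²−z²)/(2L)=0.0902
  γ=atan2(-0.2912,0.0903)=-1.2702;  ψ=arccos(0.2959)=1.2704;  θ2=γ+ψ≈0.0001
φ3=240.0° → target in arm frame (-0.0411, -0.0221)
  e−x'=0.1711;  (l²−L²−(e−x')²−y'²−z²)/2L = 0.0026
  γ=atan2(-0.2912,0.1711)=-1.0395;  ψ=arccos(0.0077)=1.5631;  θ3=γ+ψ≈0.5237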